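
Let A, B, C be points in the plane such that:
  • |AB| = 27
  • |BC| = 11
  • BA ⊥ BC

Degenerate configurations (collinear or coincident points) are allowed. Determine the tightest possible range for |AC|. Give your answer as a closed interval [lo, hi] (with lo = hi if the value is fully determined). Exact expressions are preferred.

|AB| ∈ {27}
|BC| ∈ {11}
|AC| ∈ {5·√(34)}

|AC| = 5·√(34)  (≈ 29.1548)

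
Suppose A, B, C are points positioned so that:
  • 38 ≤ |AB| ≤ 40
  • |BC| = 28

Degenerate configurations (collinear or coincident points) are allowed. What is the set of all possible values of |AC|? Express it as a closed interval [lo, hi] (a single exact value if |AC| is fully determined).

|AB| ∈ [38, 40]
|BC| ∈ {28}
|AC| ∈ [10, 68]

|AC| ∈ [10, 68]  (≈ [10.0000, 68.0000])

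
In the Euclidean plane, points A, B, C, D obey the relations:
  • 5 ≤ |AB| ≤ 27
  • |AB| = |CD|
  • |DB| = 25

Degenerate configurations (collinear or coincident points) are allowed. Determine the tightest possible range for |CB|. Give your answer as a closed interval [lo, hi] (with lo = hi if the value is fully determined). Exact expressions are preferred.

|AB| ∈ [5, 27]
|BD| ∈ {25}
|CD| ∈ [5, 27]
|AD| ∈ [0, 52]
|BC| ∈ [0, 52]
|AC| ∈ [0, 79]

|CB| ∈ [0, 52]  (≈ [0.0000, 52.0000])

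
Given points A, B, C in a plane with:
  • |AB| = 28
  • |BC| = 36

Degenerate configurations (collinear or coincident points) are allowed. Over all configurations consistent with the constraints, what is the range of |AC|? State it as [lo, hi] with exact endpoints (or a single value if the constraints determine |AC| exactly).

|AB| ∈ {28}
|BC| ∈ {36}
|AC| ∈ [8, 64]

|AC| ∈ [8, 64]  (≈ [8.0000, 64.0000])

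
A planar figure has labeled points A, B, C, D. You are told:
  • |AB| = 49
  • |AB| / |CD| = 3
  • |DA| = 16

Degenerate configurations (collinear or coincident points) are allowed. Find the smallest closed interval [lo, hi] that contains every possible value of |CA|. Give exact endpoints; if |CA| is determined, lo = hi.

|AB| ∈ {49}
|AD| ∈ {16}
|CD| ∈ {49/3}
|BD| ∈ [33, 65]
|AC| ∈ [1/3, 97/3]
|BC| ∈ [50/3, 244/3]

|CA| ∈ [1/3, 97/3]  (≈ [0.3333, 32.3333])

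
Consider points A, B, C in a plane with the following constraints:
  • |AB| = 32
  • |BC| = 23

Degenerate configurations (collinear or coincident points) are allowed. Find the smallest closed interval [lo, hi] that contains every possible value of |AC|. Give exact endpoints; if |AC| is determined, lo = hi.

|AB| ∈ {32}
|BC| ∈ {23}
|AC| ∈ [9, 55]

|AC| ∈ [9, 55]  (≈ [9.0000, 55.0000])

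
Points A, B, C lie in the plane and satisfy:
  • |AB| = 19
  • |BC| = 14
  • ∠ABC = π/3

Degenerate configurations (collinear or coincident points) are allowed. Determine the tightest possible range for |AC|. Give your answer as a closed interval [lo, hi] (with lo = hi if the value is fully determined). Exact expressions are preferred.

|AC| = √(291)  (≈ 17.0587)

|AB| ∈ {19}
|BC| ∈ {14}
|AC| ∈ {√(291)}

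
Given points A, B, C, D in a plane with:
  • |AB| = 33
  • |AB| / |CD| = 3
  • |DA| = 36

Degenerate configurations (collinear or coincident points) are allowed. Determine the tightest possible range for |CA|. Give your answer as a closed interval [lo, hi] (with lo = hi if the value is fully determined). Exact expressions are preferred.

|AB| ∈ {33}
|AD| ∈ {36}
|CD| ∈ {11}
|BD| ∈ [3, 69]
|AC| ∈ [25, 47]
|BC| ∈ [0, 80]

|CA| ∈ [25, 47]  (≈ [25.0000, 47.0000])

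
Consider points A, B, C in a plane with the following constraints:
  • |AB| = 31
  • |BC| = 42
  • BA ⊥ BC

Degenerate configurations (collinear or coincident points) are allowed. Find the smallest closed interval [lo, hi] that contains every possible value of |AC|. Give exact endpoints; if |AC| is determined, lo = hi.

|AB| ∈ {31}
|BC| ∈ {42}
|AC| ∈ {5·√(109)}

|AC| = 5·√(109)  (≈ 52.2015)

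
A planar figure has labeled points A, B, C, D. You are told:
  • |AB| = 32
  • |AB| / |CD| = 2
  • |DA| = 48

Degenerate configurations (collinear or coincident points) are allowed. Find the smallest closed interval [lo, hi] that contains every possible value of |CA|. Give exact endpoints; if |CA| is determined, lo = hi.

|AB| ∈ {32}
|AD| ∈ {48}
|CD| ∈ {16}
|BD| ∈ [16, 80]
|AC| ∈ [32, 64]
|BC| ∈ [0, 96]

|CA| ∈ [32, 64]  (≈ [32.0000, 64.0000])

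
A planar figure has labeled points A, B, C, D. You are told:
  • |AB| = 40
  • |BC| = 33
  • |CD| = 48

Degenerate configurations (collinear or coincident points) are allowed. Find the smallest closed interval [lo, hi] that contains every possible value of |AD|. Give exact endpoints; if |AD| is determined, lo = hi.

|AD| ∈ [0, 121]  (≈ [0.0000, 121.0000])

|AB| ∈ {40}
|BC| ∈ {33}
|CD| ∈ {48}
|AC| ∈ [7, 73]
|BD| ∈ [15, 81]
|AD| ∈ [0, 121]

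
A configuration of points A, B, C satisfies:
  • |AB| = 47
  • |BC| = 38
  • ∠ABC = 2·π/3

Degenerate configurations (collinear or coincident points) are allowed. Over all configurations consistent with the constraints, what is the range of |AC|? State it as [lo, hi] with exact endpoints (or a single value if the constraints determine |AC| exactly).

|AB| ∈ {47}
|BC| ∈ {38}
|AC| ∈ {7·√(111)}

|AC| = 7·√(111)  (≈ 73.7496)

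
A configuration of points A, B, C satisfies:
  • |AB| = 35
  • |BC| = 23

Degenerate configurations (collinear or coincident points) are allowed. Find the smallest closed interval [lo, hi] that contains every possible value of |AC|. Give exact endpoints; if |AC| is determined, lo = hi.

|AC| ∈ [12, 58]  (≈ [12.0000, 58.0000])

|AB| ∈ {35}
|BC| ∈ {23}
|AC| ∈ [12, 58]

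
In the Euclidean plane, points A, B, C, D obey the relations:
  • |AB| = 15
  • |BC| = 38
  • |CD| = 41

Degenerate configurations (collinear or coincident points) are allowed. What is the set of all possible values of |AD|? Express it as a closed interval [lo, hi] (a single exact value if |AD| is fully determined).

|AD| ∈ [0, 94]  (≈ [0.0000, 94.0000])

|AB| ∈ {15}
|BC| ∈ {38}
|CD| ∈ {41}
|AC| ∈ [23, 53]
|BD| ∈ [3, 79]
|AD| ∈ [0, 94]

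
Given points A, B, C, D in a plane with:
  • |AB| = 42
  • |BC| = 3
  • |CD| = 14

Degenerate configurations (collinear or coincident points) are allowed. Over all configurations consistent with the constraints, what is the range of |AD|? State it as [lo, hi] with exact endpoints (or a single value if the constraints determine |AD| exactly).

|AD| ∈ [25, 59]  (≈ [25.0000, 59.0000])

|AB| ∈ {42}
|BC| ∈ {3}
|CD| ∈ {14}
|AC| ∈ [39, 45]
|BD| ∈ [11, 17]
|AD| ∈ [25, 59]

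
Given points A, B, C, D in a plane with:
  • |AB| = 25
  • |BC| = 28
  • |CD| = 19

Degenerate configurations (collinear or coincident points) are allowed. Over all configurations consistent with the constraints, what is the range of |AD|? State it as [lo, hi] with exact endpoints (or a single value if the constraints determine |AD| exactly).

|AD| ∈ [0, 72]  (≈ [0.0000, 72.0000])

|AB| ∈ {25}
|BC| ∈ {28}
|CD| ∈ {19}
|AC| ∈ [3, 53]
|BD| ∈ [9, 47]
|AD| ∈ [0, 72]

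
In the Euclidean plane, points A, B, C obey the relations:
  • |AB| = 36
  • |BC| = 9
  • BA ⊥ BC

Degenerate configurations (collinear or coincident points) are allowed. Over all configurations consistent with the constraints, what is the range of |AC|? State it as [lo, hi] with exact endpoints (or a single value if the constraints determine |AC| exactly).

|AC| = 9·√(17)  (≈ 37.1080)

|AB| ∈ {36}
|BC| ∈ {9}
|AC| ∈ {9·√(17)}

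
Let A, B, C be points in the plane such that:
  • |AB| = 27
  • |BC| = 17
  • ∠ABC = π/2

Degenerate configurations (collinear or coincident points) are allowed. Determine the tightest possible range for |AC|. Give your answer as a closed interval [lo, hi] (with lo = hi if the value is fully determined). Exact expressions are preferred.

|AB| ∈ {27}
|BC| ∈ {17}
|AC| ∈ {√(1018)}

|AC| = √(1018)  (≈ 31.9061)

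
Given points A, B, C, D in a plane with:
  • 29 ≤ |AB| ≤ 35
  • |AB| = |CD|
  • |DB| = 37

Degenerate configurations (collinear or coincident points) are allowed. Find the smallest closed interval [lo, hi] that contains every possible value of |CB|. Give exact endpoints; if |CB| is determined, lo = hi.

|CB| ∈ [2, 72]  (≈ [2.0000, 72.0000])

|AB| ∈ [29, 35]
|BD| ∈ {37}
|CD| ∈ [29, 35]
|AD| ∈ [2, 72]
|BC| ∈ [2, 72]
|AC| ∈ [0, 107]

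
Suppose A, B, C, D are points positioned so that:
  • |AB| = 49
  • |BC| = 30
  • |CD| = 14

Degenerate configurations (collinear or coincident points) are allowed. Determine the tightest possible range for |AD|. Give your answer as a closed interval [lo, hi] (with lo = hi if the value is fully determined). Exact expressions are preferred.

|AD| ∈ [5, 93]  (≈ [5.0000, 93.0000])

|AB| ∈ {49}
|BC| ∈ {30}
|CD| ∈ {14}
|AC| ∈ [19, 79]
|BD| ∈ [16, 44]
|AD| ∈ [5, 93]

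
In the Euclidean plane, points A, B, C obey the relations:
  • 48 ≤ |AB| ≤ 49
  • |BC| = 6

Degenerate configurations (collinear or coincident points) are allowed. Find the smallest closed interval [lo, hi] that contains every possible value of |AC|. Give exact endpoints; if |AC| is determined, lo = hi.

|AC| ∈ [42, 55]  (≈ [42.0000, 55.0000])

|AB| ∈ [48, 49]
|BC| ∈ {6}
|AC| ∈ [42, 55]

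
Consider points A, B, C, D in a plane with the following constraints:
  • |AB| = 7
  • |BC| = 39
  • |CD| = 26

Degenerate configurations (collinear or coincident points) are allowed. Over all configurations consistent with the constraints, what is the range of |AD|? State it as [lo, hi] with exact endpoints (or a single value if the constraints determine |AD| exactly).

|AD| ∈ [6, 72]  (≈ [6.0000, 72.0000])

|AB| ∈ {7}
|BC| ∈ {39}
|CD| ∈ {26}
|AC| ∈ [32, 46]
|BD| ∈ [13, 65]
|AD| ∈ [6, 72]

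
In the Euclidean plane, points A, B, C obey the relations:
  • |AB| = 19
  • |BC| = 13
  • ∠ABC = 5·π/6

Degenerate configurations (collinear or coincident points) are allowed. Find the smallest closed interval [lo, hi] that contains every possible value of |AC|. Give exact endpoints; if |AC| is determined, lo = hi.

|AC| = √(247·√(3) + 530)  (≈ 30.9486)

|AB| ∈ {19}
|BC| ∈ {13}
|AC| ∈ {√(247·√(3) + 530)}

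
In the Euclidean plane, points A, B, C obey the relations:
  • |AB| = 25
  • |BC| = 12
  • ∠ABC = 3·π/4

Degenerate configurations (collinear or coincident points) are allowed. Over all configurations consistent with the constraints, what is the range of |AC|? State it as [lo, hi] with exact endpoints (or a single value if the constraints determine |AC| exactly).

|AB| ∈ {25}
|BC| ∈ {12}
|AC| ∈ {√(300·√(2) + 769)}

|AC| = √(300·√(2) + 769)  (≈ 34.5437)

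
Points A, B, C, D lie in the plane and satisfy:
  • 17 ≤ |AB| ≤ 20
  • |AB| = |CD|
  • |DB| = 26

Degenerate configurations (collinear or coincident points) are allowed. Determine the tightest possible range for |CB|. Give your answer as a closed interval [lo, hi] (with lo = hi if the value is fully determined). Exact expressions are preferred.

|CB| ∈ [6, 46]  (≈ [6.0000, 46.0000])

|AB| ∈ [17, 20]
|BD| ∈ {26}
|CD| ∈ [17, 20]
|AD| ∈ [6, 46]
|BC| ∈ [6, 46]
|AC| ∈ [0, 66]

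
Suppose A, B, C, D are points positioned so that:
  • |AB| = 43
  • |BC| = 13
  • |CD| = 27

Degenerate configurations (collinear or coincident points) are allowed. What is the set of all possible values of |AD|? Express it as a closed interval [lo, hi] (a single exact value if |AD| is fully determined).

|AD| ∈ [3, 83]  (≈ [3.0000, 83.0000])

|AB| ∈ {43}
|BC| ∈ {13}
|CD| ∈ {27}
|AC| ∈ [30, 56]
|BD| ∈ [14, 40]
|AD| ∈ [3, 83]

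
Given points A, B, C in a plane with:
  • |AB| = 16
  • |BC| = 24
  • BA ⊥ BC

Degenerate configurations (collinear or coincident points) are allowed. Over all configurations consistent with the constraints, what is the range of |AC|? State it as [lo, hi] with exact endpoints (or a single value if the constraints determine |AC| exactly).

|AC| = 8·√(13)  (≈ 28.8444)

|AB| ∈ {16}
|BC| ∈ {24}
|AC| ∈ {8·√(13)}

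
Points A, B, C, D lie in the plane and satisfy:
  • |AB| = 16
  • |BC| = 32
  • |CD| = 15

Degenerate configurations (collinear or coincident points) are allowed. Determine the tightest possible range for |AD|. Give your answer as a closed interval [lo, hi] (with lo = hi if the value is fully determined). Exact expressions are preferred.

|AD| ∈ [1, 63]  (≈ [1.0000, 63.0000])

|AB| ∈ {16}
|BC| ∈ {32}
|CD| ∈ {15}
|AC| ∈ [16, 48]
|BD| ∈ [17, 47]
|AD| ∈ [1, 63]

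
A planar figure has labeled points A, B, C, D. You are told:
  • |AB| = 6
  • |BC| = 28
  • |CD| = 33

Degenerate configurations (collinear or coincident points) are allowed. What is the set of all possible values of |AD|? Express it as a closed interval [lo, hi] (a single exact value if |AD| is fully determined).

|AB| ∈ {6}
|BC| ∈ {28}
|CD| ∈ {33}
|AC| ∈ [22, 34]
|BD| ∈ [5, 61]
|AD| ∈ [0, 67]

|AD| ∈ [0, 67]  (≈ [0.0000, 67.0000])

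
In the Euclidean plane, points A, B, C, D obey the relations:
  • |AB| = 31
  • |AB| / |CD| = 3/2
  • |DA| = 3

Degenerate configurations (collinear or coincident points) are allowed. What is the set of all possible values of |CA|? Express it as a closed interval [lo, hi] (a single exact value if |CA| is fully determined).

|CA| ∈ [53/3, 71/3]  (≈ [17.6667, 23.6667])

|AB| ∈ {31}
|AD| ∈ {3}
|CD| ∈ {62/3}
|BD| ∈ [28, 34]
|AC| ∈ [53/3, 71/3]
|BC| ∈ [22/3, 164/3]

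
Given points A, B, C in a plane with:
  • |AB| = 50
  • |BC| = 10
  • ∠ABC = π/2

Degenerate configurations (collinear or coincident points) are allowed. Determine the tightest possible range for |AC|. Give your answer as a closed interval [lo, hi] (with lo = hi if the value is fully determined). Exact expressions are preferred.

|AB| ∈ {50}
|BC| ∈ {10}
|AC| ∈ {10·√(26)}

|AC| = 10·√(26)  (≈ 50.9902)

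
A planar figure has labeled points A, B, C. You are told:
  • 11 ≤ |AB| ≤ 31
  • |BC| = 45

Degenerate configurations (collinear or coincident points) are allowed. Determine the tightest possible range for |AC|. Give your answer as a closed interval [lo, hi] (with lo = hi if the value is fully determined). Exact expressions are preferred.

|AB| ∈ [11, 31]
|BC| ∈ {45}
|AC| ∈ [14, 76]

|AC| ∈ [14, 76]  (≈ [14.0000, 76.0000])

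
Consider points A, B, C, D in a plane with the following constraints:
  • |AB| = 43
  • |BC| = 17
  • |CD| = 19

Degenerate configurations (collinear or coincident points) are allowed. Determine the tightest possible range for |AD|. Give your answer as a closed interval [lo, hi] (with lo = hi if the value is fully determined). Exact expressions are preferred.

|AB| ∈ {43}
|BC| ∈ {17}
|CD| ∈ {19}
|AC| ∈ [26, 60]
|BD| ∈ [2, 36]
|AD| ∈ [7, 79]

|AD| ∈ [7, 79]  (≈ [7.0000, 79.0000])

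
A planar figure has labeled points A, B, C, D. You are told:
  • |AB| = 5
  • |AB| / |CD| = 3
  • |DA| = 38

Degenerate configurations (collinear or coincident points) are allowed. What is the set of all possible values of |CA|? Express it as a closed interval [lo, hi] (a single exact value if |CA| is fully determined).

|AB| ∈ {5}
|AD| ∈ {38}
|CD| ∈ {5/3}
|BD| ∈ [33, 43]
|AC| ∈ [109/3, 119/3]
|BC| ∈ [94/3, 134/3]

|CA| ∈ [109/3, 119/3]  (≈ [36.3333, 39.6667])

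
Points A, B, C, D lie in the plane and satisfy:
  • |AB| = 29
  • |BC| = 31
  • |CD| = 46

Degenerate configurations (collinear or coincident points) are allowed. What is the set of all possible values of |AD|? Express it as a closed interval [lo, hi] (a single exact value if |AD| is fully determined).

|AB| ∈ {29}
|BC| ∈ {31}
|CD| ∈ {46}
|AC| ∈ [2, 60]
|BD| ∈ [15, 77]
|AD| ∈ [0, 106]

|AD| ∈ [0, 106]  (≈ [0.0000, 106.0000])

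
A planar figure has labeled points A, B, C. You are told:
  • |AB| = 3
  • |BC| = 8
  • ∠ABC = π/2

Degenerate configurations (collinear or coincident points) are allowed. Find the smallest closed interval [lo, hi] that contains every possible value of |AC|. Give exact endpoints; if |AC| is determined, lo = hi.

|AC| = √(73)  (≈ 8.5440)

|AB| ∈ {3}
|BC| ∈ {8}
|AC| ∈ {√(73)}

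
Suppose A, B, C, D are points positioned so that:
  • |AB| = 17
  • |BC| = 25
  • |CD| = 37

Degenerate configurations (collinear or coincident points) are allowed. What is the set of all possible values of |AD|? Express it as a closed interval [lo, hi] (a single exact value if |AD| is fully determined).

|AB| ∈ {17}
|BC| ∈ {25}
|CD| ∈ {37}
|AC| ∈ [8, 42]
|BD| ∈ [12, 62]
|AD| ∈ [0, 79]

|AD| ∈ [0, 79]  (≈ [0.0000, 79.0000])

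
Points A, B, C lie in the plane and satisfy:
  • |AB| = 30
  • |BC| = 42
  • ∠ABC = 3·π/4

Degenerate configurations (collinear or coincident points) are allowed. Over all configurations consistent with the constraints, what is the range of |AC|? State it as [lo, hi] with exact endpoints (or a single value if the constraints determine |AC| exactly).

|AB| ∈ {30}
|BC| ∈ {42}
|AC| ∈ {6·√(35·√(2) + 74)}

|AC| = 6·√(35·√(2) + 74)  (≈ 66.6777)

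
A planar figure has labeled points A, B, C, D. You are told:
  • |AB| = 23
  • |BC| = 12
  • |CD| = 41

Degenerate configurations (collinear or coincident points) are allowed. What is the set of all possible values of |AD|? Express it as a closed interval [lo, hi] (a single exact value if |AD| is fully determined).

|AD| ∈ [6, 76]  (≈ [6.0000, 76.0000])

|AB| ∈ {23}
|BC| ∈ {12}
|CD| ∈ {41}
|AC| ∈ [11, 35]
|BD| ∈ [29, 53]
|AD| ∈ [6, 76]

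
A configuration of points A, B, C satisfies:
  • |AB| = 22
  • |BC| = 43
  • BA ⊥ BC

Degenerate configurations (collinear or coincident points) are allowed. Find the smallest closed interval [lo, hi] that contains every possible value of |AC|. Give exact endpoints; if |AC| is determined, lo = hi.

|AC| = √(2333)  (≈ 48.3011)

|AB| ∈ {22}
|BC| ∈ {43}
|AC| ∈ {√(2333)}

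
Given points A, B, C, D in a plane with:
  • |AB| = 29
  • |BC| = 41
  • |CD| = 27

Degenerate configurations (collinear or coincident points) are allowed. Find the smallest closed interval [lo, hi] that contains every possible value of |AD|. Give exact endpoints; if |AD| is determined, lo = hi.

|AB| ∈ {29}
|BC| ∈ {41}
|CD| ∈ {27}
|AC| ∈ [12, 70]
|BD| ∈ [14, 68]
|AD| ∈ [0, 97]

|AD| ∈ [0, 97]  (≈ [0.0000, 97.0000])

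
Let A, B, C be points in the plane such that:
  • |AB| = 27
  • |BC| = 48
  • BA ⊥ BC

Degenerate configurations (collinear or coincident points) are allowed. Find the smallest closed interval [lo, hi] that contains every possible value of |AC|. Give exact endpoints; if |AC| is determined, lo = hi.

|AC| = 3·√(337)  (≈ 55.0727)

|AB| ∈ {27}
|BC| ∈ {48}
|AC| ∈ {3·√(337)}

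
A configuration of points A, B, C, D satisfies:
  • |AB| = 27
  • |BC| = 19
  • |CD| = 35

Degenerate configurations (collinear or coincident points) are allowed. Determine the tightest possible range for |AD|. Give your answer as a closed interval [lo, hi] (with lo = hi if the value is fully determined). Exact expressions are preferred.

|AB| ∈ {27}
|BC| ∈ {19}
|CD| ∈ {35}
|AC| ∈ [8, 46]
|BD| ∈ [16, 54]
|AD| ∈ [0, 81]

|AD| ∈ [0, 81]  (≈ [0.0000, 81.0000])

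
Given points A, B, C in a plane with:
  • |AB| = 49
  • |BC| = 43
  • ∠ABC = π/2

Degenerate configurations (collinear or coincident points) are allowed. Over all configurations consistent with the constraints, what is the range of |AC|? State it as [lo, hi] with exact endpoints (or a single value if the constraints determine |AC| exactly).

|AB| ∈ {49}
|BC| ∈ {43}
|AC| ∈ {5·√(170)}

|AC| = 5·√(170)  (≈ 65.1920)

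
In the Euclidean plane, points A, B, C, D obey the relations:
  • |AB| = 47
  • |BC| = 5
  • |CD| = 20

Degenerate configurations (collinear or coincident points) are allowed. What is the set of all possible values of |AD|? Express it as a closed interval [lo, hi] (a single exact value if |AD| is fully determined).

|AB| ∈ {47}
|BC| ∈ {5}
|CD| ∈ {20}
|AC| ∈ [42, 52]
|BD| ∈ [15, 25]
|AD| ∈ [22, 72]

|AD| ∈ [22, 72]  (≈ [22.0000, 72.0000])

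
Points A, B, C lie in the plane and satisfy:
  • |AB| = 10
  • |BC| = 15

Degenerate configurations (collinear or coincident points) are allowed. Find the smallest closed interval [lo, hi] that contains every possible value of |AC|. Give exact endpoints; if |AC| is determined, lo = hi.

|AC| ∈ [5, 25]  (≈ [5.0000, 25.0000])

|AB| ∈ {10}
|BC| ∈ {15}
|AC| ∈ [5, 25]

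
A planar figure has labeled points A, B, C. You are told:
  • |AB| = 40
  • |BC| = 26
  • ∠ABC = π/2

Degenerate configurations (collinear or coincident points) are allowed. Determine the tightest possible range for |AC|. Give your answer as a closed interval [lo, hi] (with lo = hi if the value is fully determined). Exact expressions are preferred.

|AC| = 2·√(569)  (≈ 47.7074)

|AB| ∈ {40}
|BC| ∈ {26}
|AC| ∈ {2·√(569)}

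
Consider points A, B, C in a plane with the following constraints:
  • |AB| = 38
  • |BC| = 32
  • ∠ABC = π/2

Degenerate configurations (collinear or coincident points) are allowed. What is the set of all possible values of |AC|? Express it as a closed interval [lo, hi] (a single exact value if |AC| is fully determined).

|AB| ∈ {38}
|BC| ∈ {32}
|AC| ∈ {2·√(617)}

|AC| = 2·√(617)  (≈ 49.6790)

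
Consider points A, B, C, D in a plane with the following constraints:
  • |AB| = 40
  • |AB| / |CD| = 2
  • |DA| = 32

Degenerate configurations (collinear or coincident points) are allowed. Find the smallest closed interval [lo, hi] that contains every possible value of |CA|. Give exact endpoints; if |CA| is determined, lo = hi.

|CA| ∈ [12, 52]  (≈ [12.0000, 52.0000])

|AB| ∈ {40}
|AD| ∈ {32}
|CD| ∈ {20}
|BD| ∈ [8, 72]
|AC| ∈ [12, 52]
|BC| ∈ [0, 92]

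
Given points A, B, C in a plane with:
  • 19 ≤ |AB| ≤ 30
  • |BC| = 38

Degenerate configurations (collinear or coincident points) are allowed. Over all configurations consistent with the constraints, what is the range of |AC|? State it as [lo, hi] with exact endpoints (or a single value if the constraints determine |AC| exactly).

|AB| ∈ [19, 30]
|BC| ∈ {38}
|AC| ∈ [8, 68]

|AC| ∈ [8, 68]  (≈ [8.0000, 68.0000])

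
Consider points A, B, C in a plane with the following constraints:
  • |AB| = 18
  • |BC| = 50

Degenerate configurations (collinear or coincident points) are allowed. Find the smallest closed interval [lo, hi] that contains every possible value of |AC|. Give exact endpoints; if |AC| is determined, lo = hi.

|AC| ∈ [32, 68]  (≈ [32.0000, 68.0000])

|AB| ∈ {18}
|BC| ∈ {50}
|AC| ∈ [32, 68]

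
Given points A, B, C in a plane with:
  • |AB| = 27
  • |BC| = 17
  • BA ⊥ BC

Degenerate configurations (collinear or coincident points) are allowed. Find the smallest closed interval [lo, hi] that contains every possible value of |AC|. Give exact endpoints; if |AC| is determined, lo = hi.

|AB| ∈ {27}
|BC| ∈ {17}
|AC| ∈ {√(1018)}

|AC| = √(1018)  (≈ 31.9061)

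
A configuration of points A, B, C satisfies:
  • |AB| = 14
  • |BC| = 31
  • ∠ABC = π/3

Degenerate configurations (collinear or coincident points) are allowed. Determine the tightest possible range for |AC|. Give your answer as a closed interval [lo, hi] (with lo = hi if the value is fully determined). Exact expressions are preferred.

|AC| = √(723)  (≈ 26.8887)

|AB| ∈ {14}
|BC| ∈ {31}
|AC| ∈ {√(723)}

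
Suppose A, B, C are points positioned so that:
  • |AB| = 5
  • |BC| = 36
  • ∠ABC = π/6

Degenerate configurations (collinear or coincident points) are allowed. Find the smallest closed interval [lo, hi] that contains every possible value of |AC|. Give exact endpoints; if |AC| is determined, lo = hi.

|AB| ∈ {5}
|BC| ∈ {36}
|AC| ∈ {√(1321 - 180·√(3))}

|AC| = √(1321 - 180·√(3))  (≈ 31.7684)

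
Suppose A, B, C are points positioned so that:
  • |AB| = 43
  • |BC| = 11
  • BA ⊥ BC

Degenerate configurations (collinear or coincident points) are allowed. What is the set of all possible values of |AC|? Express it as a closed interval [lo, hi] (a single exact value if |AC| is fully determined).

|AC| = √(1970)  (≈ 44.3847)

|AB| ∈ {43}
|BC| ∈ {11}
|AC| ∈ {√(1970)}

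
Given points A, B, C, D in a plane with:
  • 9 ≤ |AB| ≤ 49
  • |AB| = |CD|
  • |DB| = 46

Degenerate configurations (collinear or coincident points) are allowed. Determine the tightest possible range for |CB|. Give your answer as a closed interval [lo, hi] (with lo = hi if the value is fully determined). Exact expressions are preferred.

|CB| ∈ [0, 95]  (≈ [0.0000, 95.0000])

|AB| ∈ [9, 49]
|BD| ∈ {46}
|CD| ∈ [9, 49]
|AD| ∈ [0, 95]
|BC| ∈ [0, 95]
|AC| ∈ [0, 144]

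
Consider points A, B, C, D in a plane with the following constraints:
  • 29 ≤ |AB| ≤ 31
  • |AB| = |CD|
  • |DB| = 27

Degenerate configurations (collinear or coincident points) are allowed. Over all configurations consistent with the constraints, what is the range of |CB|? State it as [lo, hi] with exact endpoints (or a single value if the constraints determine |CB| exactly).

|AB| ∈ [29, 31]
|BD| ∈ {27}
|CD| ∈ [29, 31]
|AD| ∈ [2, 58]
|BC| ∈ [2, 58]
|AC| ∈ [0, 89]

|CB| ∈ [2, 58]  (≈ [2.0000, 58.0000])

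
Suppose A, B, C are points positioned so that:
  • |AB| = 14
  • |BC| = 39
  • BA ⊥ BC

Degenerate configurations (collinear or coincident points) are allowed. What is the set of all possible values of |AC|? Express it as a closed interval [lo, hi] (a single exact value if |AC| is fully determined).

|AC| = √(1717)  (≈ 41.4367)

|AB| ∈ {14}
|BC| ∈ {39}
|AC| ∈ {√(1717)}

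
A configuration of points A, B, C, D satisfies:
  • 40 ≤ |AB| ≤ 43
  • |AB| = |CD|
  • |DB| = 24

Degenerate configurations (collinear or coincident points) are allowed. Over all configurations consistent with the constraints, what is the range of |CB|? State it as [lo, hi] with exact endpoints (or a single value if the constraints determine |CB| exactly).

|AB| ∈ [40, 43]
|BD| ∈ {24}
|CD| ∈ [40, 43]
|AD| ∈ [16, 67]
|BC| ∈ [16, 67]
|AC| ∈ [0, 110]

|CB| ∈ [16, 67]  (≈ [16.0000, 67.0000])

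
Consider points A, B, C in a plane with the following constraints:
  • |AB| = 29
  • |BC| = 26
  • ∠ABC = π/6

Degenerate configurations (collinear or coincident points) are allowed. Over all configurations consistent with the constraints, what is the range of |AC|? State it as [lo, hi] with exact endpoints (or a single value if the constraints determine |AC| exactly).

|AB| ∈ {29}
|BC| ∈ {26}
|AC| ∈ {√(1517 - 754·√(3))}

|AC| = √(1517 - 754·√(3))  (≈ 14.5270)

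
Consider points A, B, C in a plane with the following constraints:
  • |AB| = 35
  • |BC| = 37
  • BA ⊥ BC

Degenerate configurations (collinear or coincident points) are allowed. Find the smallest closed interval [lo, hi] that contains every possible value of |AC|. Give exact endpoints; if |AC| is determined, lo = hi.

|AB| ∈ {35}
|BC| ∈ {37}
|AC| ∈ {√(2594)}

|AC| = √(2594)  (≈ 50.9313)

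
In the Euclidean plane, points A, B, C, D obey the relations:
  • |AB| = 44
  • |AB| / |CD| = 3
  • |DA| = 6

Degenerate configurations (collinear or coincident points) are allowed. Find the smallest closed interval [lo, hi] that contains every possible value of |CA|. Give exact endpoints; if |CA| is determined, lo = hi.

|CA| ∈ [26/3, 62/3]  (≈ [8.6667, 20.6667])

|AB| ∈ {44}
|AD| ∈ {6}
|CD| ∈ {44/3}
|BD| ∈ [38, 50]
|AC| ∈ [26/3, 62/3]
|BC| ∈ [70/3, 194/3]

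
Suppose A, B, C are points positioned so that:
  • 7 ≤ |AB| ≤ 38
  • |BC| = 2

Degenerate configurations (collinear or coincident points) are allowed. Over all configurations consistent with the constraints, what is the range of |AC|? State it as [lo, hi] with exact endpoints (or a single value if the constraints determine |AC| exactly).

|AC| ∈ [5, 40]  (≈ [5.0000, 40.0000])

|AB| ∈ [7, 38]
|BC| ∈ {2}
|AC| ∈ [5, 40]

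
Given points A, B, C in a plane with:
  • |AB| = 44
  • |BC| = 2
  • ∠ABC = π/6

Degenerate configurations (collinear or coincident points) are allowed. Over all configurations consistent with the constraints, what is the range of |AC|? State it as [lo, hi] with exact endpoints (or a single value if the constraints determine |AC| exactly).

|AB| ∈ {44}
|BC| ∈ {2}
|AC| ∈ {2·√(485 - 22·√(3))}

|AC| = 2·√(485 - 22·√(3))  (≈ 42.2798)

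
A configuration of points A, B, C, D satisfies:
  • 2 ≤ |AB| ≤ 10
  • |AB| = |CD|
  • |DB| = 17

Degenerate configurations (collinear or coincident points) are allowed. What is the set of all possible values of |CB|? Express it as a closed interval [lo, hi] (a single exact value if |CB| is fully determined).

|AB| ∈ [2, 10]
|BD| ∈ {17}
|CD| ∈ [2, 10]
|AD| ∈ [7, 27]
|BC| ∈ [7, 27]
|AC| ∈ [0, 37]

|CB| ∈ [7, 27]  (≈ [7.0000, 27.0000])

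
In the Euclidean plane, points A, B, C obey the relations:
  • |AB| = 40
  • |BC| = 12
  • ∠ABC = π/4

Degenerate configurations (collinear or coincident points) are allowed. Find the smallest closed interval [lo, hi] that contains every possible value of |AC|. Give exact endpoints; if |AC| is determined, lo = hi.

|AB| ∈ {40}
|BC| ∈ {12}
|AC| ∈ {4·√(109 - 30·√(2))}

|AC| = 4·√(109 - 30·√(2))  (≈ 32.6371)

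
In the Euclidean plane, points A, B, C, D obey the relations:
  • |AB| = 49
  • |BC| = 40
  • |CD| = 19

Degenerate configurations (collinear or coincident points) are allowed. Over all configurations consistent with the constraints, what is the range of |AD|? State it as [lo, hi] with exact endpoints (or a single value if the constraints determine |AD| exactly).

|AB| ∈ {49}
|BC| ∈ {40}
|CD| ∈ {19}
|AC| ∈ [9, 89]
|BD| ∈ [21, 59]
|AD| ∈ [0, 108]

|AD| ∈ [0, 108]  (≈ [0.0000, 108.0000])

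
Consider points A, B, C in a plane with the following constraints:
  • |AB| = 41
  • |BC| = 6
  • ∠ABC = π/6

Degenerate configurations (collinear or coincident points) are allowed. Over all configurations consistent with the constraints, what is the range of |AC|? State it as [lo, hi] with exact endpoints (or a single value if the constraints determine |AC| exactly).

|AC| = √(1717 - 246·√(3))  (≈ 35.9293)

|AB| ∈ {41}
|BC| ∈ {6}
|AC| ∈ {√(1717 - 246·√(3))}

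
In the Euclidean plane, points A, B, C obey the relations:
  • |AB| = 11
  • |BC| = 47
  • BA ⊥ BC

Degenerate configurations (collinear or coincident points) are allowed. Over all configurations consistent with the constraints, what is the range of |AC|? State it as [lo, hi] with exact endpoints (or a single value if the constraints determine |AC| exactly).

|AB| ∈ {11}
|BC| ∈ {47}
|AC| ∈ {√(2330)}

|AC| = √(2330)  (≈ 48.2701)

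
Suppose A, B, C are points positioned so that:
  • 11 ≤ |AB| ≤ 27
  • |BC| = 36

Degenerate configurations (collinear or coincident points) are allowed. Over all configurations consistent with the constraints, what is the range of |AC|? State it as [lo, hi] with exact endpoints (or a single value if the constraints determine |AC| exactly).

|AC| ∈ [9, 63]  (≈ [9.0000, 63.0000])

|AB| ∈ [11, 27]
|BC| ∈ {36}
|AC| ∈ [9, 63]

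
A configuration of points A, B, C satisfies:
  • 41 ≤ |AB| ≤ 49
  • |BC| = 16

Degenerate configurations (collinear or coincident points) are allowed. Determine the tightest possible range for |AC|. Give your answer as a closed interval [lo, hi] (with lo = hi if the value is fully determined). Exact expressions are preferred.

|AB| ∈ [41, 49]
|BC| ∈ {16}
|AC| ∈ [25, 65]

|AC| ∈ [25, 65]  (≈ [25.0000, 65.0000])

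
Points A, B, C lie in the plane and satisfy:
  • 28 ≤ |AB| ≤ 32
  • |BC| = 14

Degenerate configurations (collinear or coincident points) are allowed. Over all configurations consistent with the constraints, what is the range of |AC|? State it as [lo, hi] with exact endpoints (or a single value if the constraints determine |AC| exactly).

|AC| ∈ [14, 46]  (≈ [14.0000, 46.0000])

|AB| ∈ [28, 32]
|BC| ∈ {14}
|AC| ∈ [14, 46]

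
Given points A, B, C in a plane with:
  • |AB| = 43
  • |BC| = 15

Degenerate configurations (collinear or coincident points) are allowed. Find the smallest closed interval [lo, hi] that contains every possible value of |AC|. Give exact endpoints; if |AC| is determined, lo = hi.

|AC| ∈ [28, 58]  (≈ [28.0000, 58.0000])

|AB| ∈ {43}
|BC| ∈ {15}
|AC| ∈ [28, 58]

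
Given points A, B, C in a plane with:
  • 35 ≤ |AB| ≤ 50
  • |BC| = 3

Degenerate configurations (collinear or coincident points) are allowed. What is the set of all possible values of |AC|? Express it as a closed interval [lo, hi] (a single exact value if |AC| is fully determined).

|AB| ∈ [35, 50]
|BC| ∈ {3}
|AC| ∈ [32, 53]

|AC| ∈ [32, 53]  (≈ [32.0000, 53.0000])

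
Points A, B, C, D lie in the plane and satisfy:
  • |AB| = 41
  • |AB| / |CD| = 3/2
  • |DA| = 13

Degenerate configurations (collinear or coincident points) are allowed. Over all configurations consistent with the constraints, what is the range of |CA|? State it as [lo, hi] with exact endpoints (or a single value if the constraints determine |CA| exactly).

|AB| ∈ {41}
|AD| ∈ {13}
|CD| ∈ {82/3}
|BD| ∈ [28, 54]
|AC| ∈ [43/3, 121/3]
|BC| ∈ [2/3, 244/3]

|CA| ∈ [43/3, 121/3]  (≈ [14.3333, 40.3333])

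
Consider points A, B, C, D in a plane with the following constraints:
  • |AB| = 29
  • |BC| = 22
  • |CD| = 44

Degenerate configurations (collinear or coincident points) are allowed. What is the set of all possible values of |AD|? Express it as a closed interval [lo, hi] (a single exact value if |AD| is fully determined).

|AB| ∈ {29}
|BC| ∈ {22}
|CD| ∈ {44}
|AC| ∈ [7, 51]
|BD| ∈ [22, 66]
|AD| ∈ [0, 95]

|AD| ∈ [0, 95]  (≈ [0.0000, 95.0000])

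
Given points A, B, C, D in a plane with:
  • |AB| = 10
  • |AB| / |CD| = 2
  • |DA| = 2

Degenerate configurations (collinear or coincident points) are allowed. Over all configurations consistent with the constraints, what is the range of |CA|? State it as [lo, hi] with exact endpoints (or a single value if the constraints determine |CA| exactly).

|AB| ∈ {10}
|AD| ∈ {2}
|CD| ∈ {5}
|BD| ∈ [8, 12]
|AC| ∈ [3, 7]
|BC| ∈ [3, 17]

|CA| ∈ [3, 7]  (≈ [3.0000, 7.0000])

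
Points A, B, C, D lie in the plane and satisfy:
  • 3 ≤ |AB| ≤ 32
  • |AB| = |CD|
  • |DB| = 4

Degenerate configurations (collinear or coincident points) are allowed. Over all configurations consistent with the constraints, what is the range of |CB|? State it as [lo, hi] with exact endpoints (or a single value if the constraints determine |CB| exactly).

|AB| ∈ [3, 32]
|BD| ∈ {4}
|CD| ∈ [3, 32]
|AD| ∈ [0, 36]
|BC| ∈ [0, 36]
|AC| ∈ [0, 68]

|CB| ∈ [0, 36]  (≈ [0.0000, 36.0000])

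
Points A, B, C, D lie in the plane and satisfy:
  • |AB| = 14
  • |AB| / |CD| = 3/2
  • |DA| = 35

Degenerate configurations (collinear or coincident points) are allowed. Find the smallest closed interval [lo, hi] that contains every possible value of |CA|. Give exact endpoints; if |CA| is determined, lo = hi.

|CA| ∈ [77/3, 133/3]  (≈ [25.6667, 44.3333])

|AB| ∈ {14}
|AD| ∈ {35}
|CD| ∈ {28/3}
|BD| ∈ [21, 49]
|AC| ∈ [77/3, 133/3]
|BC| ∈ [35/3, 175/3]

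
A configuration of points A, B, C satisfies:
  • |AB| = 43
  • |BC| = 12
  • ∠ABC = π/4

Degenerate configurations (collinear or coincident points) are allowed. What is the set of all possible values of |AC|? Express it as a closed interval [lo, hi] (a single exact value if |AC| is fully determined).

|AB| ∈ {43}
|BC| ∈ {12}
|AC| ∈ {√(1993 - 516·√(2))}

|AC| = √(1993 - 516·√(2))  (≈ 35.5425)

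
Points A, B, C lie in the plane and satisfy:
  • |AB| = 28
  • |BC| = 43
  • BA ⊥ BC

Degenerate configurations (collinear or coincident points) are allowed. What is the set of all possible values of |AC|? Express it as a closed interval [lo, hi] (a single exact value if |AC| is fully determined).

|AB| ∈ {28}
|BC| ∈ {43}
|AC| ∈ {√(2633)}

|AC| = √(2633)  (≈ 51.3128)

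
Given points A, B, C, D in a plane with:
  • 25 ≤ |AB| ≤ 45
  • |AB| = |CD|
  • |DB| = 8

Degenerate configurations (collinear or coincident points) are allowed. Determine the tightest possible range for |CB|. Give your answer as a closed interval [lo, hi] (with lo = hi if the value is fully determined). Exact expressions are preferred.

|AB| ∈ [25, 45]
|BD| ∈ {8}
|CD| ∈ [25, 45]
|AD| ∈ [17, 53]
|BC| ∈ [17, 53]
|AC| ∈ [0, 98]

|CB| ∈ [17, 53]  (≈ [17.0000, 53.0000])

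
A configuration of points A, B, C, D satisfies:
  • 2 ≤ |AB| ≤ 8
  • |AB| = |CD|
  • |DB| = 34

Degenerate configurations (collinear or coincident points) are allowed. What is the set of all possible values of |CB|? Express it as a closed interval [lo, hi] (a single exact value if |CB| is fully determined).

|CB| ∈ [26, 42]  (≈ [26.0000, 42.0000])

|AB| ∈ [2, 8]
|BD| ∈ {34}
|CD| ∈ [2, 8]
|AD| ∈ [26, 42]
|BC| ∈ [26, 42]
|AC| ∈ [18, 50]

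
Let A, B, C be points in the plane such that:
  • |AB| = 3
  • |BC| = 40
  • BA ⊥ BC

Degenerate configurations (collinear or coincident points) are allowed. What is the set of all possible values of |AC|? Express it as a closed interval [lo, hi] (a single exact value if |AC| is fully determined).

|AC| = √(1609)  (≈ 40.1123)

|AB| ∈ {3}
|BC| ∈ {40}
|AC| ∈ {√(1609)}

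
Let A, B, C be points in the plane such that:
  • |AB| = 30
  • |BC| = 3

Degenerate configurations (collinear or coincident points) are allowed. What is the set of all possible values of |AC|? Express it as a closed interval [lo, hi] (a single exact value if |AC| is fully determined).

|AC| ∈ [27, 33]  (≈ [27.0000, 33.0000])

|AB| ∈ {30}
|BC| ∈ {3}
|AC| ∈ [27, 33]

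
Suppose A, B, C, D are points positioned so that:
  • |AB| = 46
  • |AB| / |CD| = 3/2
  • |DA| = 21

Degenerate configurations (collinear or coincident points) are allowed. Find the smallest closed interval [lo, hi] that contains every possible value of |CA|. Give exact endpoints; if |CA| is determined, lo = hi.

|AB| ∈ {46}
|AD| ∈ {21}
|CD| ∈ {92/3}
|BD| ∈ [25, 67]
|AC| ∈ [29/3, 155/3]
|BC| ∈ [0, 293/3]

|CA| ∈ [29/3, 155/3]  (≈ [9.6667, 51.6667])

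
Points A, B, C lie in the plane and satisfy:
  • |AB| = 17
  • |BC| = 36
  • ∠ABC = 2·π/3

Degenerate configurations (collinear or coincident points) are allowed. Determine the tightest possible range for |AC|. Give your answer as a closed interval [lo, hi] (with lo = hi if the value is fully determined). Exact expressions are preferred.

|AB| ∈ {17}
|BC| ∈ {36}
|AC| ∈ {13·√(13)}

|AC| = 13·√(13)  (≈ 46.8722)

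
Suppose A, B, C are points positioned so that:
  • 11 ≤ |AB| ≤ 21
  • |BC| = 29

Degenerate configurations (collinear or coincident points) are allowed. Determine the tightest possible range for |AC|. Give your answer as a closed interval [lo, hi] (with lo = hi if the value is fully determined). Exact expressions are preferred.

|AC| ∈ [8, 50]  (≈ [8.0000, 50.0000])

|AB| ∈ [11, 21]
|BC| ∈ {29}
|AC| ∈ [8, 50]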